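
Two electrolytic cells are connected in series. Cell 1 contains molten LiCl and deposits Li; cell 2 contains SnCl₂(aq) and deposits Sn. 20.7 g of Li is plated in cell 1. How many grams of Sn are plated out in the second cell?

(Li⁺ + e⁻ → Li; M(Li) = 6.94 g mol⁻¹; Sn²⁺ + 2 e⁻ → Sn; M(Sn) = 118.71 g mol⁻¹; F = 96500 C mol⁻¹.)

n(Li) = 20.7 / 6.94 = 2.983 mol.
Since Li⁺ + e⁻ → Li, n(e⁻) passed = 1 × 2.983 = 2.983 mol.
Cells in series carry the same charge, so the same 2.983 mol of electrons passes through cell 2.
Sn²⁺ + 2 e⁻ → Sn, so n(Sn) = 2.983 / 2 = 1.491 mol.
m(Sn) = 1.491 × 118.71 = 177 g.

177 g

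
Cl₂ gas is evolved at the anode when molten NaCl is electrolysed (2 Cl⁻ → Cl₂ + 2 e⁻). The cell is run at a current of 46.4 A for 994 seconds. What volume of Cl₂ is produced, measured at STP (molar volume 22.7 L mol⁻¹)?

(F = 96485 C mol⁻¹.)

5.43 L

Q = I·t = 46.40 A × 994.00 s = 46120 C.
n(e⁻) = Q/F = 46120 / 96485 = 0.4780 mol.
2 electrons are transferred per Cl₂ molecule, so n(Cl₂) = 0.4780 / 2 = 0.2390 mol.
V = n × V_m = 0.2390 × 22.7 = 5.43 L.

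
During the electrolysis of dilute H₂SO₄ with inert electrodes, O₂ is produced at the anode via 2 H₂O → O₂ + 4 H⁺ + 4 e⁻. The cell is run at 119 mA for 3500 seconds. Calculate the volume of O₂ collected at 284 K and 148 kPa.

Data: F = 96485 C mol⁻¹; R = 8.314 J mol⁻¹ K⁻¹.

0.0172 L

Q = I·t = 0.1190 A × 3500.0 s = 416.5 C.
n(e⁻) = Q/F = 416.5 / 96485 = 0.004317 mol.
4 electrons are transferred per O₂ molecule, so n(O₂) = 0.004317 / 4 = 0.001079 mol.
V = nRT/P = (0.001079 × 8.314 × 284) / (148 × 10³ Pa) = 1.72 × 10⁻⁵ m³ = 0.0172 L.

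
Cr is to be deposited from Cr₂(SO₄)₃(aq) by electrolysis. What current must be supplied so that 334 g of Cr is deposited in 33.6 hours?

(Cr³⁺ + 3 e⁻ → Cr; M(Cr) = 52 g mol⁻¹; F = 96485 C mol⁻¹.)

n(Cr) = 334 / 52 = 6.423 mol.
n(e⁻) = 3 × 6.423 = 19.27 mol.
Q = n(e⁻)·F = 19.27 × 96485 = 1859000 C.
I = Q/t = 1859000 / 120960 s = 15.4 A.

15.4 A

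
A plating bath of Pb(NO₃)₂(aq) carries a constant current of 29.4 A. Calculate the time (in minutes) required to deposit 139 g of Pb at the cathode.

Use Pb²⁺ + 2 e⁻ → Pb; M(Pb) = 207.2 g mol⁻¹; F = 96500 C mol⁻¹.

n(Pb) = m/M = 139 / 207.2 = 0.6708 mol.
Each Pb atom requires 2 electrons, so n(e⁻) = 2 × 0.6708 = 1.342 mol.
Q = n(e⁻)·F = 1.342 × 96500 = 129500 C.
t = Q/I = 129500 / 29.40 A = 4404 s = 73.4 min.

73.4 min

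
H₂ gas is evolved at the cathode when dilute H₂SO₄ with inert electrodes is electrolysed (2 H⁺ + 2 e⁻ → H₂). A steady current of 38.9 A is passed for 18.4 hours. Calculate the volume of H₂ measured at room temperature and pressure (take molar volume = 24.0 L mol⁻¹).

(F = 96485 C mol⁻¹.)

320 L

Q = I·t = 38.90 A × 66240 s = 2577000 C.
n(e⁻) = Q/F = 2577000 / 96485 = 26.71 mol.
2 electrons are transferred per H₂ molecule, so n(H₂) = 26.71 / 2 = 13.35 mol.
V = n × V_m = 13.35 × 24.0 = 320 L.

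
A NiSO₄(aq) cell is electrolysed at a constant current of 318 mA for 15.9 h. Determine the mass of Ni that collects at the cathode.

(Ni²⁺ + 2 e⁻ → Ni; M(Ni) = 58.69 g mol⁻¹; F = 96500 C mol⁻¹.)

5.54 g

Q = I·t = 0.3180 A × 57240 s = 18200 C.
n(e⁻) = Q/F = 18200 / 96500 = 0.1886 mol.
Ni²⁺ + 2 e⁻ → Ni, so n(Ni) = n(e⁻)/2 = 0.09431 mol.
m = n·M = 0.09431 × 58.69 = 5.54 g.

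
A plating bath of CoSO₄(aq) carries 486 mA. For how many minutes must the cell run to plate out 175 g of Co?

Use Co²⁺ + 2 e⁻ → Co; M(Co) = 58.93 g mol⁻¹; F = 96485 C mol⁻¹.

19700 min

n(Co) = m/M = 175 / 58.93 = 2.970 mol.
Each Co atom requires 2 electrons, so n(e⁻) = 2 × 2.970 = 5.939 mol.
Q = n(e⁻)·F = 5.939 × 96485 = 573000 C.
t = Q/I = 573000 / 0.4860 A = 1179000 s = 19700 min.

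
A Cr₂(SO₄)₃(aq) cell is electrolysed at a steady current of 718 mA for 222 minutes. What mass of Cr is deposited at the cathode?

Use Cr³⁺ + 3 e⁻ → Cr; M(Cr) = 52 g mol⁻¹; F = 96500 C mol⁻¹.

1.72 g

Q = I·t = 0.7180 A × 13320 s = 9564 C.
n(e⁻) = Q/F = 9564 / 96500 = 0.09911 mol.
Cr³⁺ + 3 e⁻ → Cr, so n(Cr) = n(e⁻)/3 = 0.03304 mol.
m = n·M = 0.03304 × 52 = 1.72 g.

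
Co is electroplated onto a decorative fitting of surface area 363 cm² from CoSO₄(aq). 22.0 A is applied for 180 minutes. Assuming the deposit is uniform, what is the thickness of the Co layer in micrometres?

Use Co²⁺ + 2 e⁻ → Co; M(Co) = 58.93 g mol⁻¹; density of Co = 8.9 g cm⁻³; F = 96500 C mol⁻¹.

Q = I·t = 22.00 × 10800 = 237600 C; n(e⁻) = 2.462 mol.
n(Co) = n(e⁻)/2 = 1.231 mol, so m = 1.231 × 58.93 = 72.55 g.
Volume = m/ρ = 72.55 / 8.9 = 8.151 cm³.
Thickness = V/A = 8.151 / 363 = 0.0225 cm = 225 μm.

225 μm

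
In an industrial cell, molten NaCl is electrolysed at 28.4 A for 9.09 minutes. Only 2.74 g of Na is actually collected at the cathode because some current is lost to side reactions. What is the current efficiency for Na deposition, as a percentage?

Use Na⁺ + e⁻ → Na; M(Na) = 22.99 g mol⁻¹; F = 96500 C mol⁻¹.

Q = I·t = 28.40 × 545.40 = 15490 C; n(e⁻) = 15490/96500 = 0.1605 mol.
Theoretical n(Na) = n(e⁻)/1 = 0.1605 mol, i.e. m_theo = 0.1605 × 22.99 = 3.690 g.
Efficiency = m_actual / m_theo = 2.74 / 3.690 = 74.3 %.

74.3 %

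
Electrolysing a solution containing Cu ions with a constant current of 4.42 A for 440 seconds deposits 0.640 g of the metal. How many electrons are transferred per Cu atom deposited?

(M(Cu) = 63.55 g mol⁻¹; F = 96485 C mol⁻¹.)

Q = I·t = 4.420 A × 440.00 s = 1945 C, so n(e⁻) = 1945/96485 = 0.02016 mol.
n(Cu) deposited = 0.640 / 63.55 = 0.01007 mol.
Electrons per atom = n(e⁻)/n(Cu) = 0.02016 / 0.01007 = 2.00 ≈ 2, so the ion is Cu²⁺.

2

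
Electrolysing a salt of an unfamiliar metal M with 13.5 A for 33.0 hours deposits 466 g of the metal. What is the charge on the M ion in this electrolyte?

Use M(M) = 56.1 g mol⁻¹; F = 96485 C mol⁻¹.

Q = I·t = 13.50 A × 118800 s = 1604000 C, so n(e⁻) = 1604000/96485 = 16.62 mol.
n(M) deposited = 466 / 56.1 = 8.307 mol.
Electrons per atom = n(e⁻)/n(M) = 16.62 / 8.307 = 2.00 ≈ 2, so the ion is M²⁺.

+2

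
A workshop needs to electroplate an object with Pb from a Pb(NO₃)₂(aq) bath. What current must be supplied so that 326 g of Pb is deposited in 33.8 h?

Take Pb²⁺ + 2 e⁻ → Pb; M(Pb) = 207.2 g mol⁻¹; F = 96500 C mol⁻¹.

n(Pb) = 326 / 207.2 = 1.573 mol.
n(e⁻) = 2 × 1.573 = 3.147 mol.
Q = n(e⁻)·F = 3.147 × 96500 = 303700 C.
I = Q/t = 303700 / 121680 s = 2.50 A.

2.50 A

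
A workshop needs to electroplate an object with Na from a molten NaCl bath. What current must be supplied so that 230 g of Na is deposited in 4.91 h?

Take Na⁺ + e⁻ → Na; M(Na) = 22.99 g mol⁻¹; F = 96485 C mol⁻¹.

54.6 A

n(Na) = 230 / 22.99 = 10.00 mol.
n(e⁻) = 1 × 10.00 = 10.00 mol.
Q = n(e⁻)·F = 10.00 × 96485 = 965300 C.
I = Q/t = 965300 / 17676 s = 54.6 A.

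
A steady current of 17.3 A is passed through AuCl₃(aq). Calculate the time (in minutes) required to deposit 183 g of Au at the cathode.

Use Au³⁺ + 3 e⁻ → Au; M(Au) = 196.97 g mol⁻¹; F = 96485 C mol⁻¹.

n(Au) = m/M = 183 / 196.97 = 0.9291 mol.
Each Au atom requires 3 electrons, so n(e⁻) = 3 × 0.9291 = 2.787 mol.
Q = n(e⁻)·F = 2.787 × 96485 = 268900 C.
t = Q/I = 268900 / 17.30 A = 15540 s = 259 min.

259 min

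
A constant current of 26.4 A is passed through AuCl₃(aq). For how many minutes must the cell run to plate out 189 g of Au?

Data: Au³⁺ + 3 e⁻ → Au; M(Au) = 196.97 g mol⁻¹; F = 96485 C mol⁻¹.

175 min

n(Au) = m/M = 189 / 196.97 = 0.9595 mol.
Each Au atom requires 3 electrons, so n(e⁻) = 3 × 0.9595 = 2.879 mol.
Q = n(e⁻)·F = 2.879 × 96485 = 277700 C.
t = Q/I = 277700 / 26.40 A = 10520 s = 175 min.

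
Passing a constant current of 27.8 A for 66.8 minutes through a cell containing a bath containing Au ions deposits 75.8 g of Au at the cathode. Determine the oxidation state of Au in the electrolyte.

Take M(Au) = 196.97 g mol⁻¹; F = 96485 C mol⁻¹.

Q = I·t = 27.80 A × 4008.0 s = 111400 C, so n(e⁻) = 111400/96485 = 1.155 mol.
n(Au) deposited = 75.8 / 196.97 = 0.3848 mol.
Electrons per atom = n(e⁻)/n(Au) = 1.155 / 0.3848 = 3.00 ≈ 3, so the ion is Au³⁺.

+3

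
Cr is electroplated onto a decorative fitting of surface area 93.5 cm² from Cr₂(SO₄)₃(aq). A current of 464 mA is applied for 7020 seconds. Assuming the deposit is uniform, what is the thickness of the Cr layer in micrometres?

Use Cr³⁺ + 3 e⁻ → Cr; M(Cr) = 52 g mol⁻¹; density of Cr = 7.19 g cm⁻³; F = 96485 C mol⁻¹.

Q = I·t = 0.4640 × 7020.0 = 3257 C; n(e⁻) = 0.03376 mol.
n(Cr) = n(e⁻)/3 = 0.01125 mol, so m = 0.01125 × 52 = 0.5852 g.
Volume = m/ρ = 0.5852 / 7.19 = 0.08139 cm³.
Thickness = V/A = 0.08139 / 93.5 = 8.70 × 10⁻⁴ cm = 8.70 μm.

8.70 μm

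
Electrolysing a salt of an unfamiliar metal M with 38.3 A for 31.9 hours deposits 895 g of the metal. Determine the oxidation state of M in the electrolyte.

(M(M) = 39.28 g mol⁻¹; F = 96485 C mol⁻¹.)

Q = I·t = 38.30 A × 114840 s = 4398000 C, so n(e⁻) = 4398000/96485 = 45.59 mol.
n(M) deposited = 895 / 39.28 = 22.79 mol.
Electrons per atom = n(e⁻)/n(M) = 45.59 / 22.79 = 2.00 ≈ 2, so the ion is M²⁺.

+2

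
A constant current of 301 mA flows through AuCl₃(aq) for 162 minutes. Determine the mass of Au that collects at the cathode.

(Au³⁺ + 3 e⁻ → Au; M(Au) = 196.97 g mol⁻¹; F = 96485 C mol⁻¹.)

Q = I·t = 0.3010 A × 9720.0 s = 2926 C.
n(e⁻) = Q/F = 2926 / 96485 = 0.03032 mol.
Au³⁺ + 3 e⁻ → Au, so n(Au) = n(e⁻)/3 = 0.01011 mol.
m = n·M = 0.01011 × 196.97 = 1.99 g.

1.99 g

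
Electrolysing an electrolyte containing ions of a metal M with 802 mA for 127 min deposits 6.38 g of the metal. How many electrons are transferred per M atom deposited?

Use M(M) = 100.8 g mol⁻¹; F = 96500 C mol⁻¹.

Q = I·t = 0.8020 A × 7620.0 s = 6111 C, so n(e⁻) = 6111/96500 = 0.06333 mol.
n(M) deposited = 6.38 / 100.8 = 0.06329 mol.
Electrons per atom = n(e⁻)/n(M) = 0.06333 / 0.06329 = 1.00 ≈ 1, so the ion is M⁺.

1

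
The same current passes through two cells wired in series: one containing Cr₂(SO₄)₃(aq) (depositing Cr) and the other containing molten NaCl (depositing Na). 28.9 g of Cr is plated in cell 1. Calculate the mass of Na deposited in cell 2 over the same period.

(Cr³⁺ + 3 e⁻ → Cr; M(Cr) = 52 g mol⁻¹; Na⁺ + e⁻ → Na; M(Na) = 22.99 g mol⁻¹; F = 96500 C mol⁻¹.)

38.3 g

n(Cr) = 28.9 / 52 = 0.5558 mol.
Since Cr³⁺ + 3 e⁻ → Cr, n(e⁻) passed = 3 × 0.5558 = 1.667 mol.
Cells in series carry the same charge, so the same 1.667 mol of electrons passes through cell 2.
Na⁺ + e⁻ → Na, so n(Na) = 1.667 / 1 = 1.667 mol.
m(Na) = 1.667 × 22.99 = 38.3 g.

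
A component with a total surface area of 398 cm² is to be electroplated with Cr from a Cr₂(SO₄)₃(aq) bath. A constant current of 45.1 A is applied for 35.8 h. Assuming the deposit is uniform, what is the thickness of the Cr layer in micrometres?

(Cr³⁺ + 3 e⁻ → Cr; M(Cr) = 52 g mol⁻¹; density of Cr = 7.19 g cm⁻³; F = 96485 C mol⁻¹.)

Q = I·t = 45.10 × 128880 = 5812000 C; n(e⁻) = 60.24 mol.
n(Cr) = n(e⁻)/3 = 20.08 mol, so m = 20.08 × 52 = 1044 g.
Volume = m/ρ = 1044 / 7.19 = 145.2 cm³.
Thickness = V/A = 145.2 / 398 = 0.365 cm = 3650 μm.

3650 μm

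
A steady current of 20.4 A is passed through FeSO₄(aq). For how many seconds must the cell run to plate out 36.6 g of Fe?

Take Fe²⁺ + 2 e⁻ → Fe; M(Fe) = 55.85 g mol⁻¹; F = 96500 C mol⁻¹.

n(Fe) = m/M = 36.6 / 55.85 = 0.6553 mol.
Each Fe atom requires 2 electrons, so n(e⁻) = 2 × 0.6553 = 1.311 mol.
Q = n(e⁻)·F = 1.311 × 96500 = 126500 C.
t = Q/I = 126500 / 20.40 A = 6200 s.

6200 s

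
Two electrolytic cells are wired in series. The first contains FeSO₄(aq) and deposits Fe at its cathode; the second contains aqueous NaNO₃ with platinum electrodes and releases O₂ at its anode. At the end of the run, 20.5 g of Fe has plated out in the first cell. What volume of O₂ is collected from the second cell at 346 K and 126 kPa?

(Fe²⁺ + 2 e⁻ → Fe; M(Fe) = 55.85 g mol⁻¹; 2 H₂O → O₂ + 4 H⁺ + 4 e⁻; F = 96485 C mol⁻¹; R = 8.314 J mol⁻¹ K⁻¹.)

4.19 L

n(Fe) = 20.5 / 55.85 = 0.3671 mol, so n(e⁻) = 2 × 0.3671 = 0.7341 mol.
The cells are in series, so the same 0.7341 mol of electrons passes through the second cell.
2 H₂O → O₂ + 4 H⁺ + 4 e⁻ — 4 mol e⁻ per mol O₂, so n(O₂) = 0.7341/4 = 0.1835 mol.
V = nRT/P = (0.1835 × 8.314 × 346) / (126 × 10³) = 0.00419 m³ = 4.19 L.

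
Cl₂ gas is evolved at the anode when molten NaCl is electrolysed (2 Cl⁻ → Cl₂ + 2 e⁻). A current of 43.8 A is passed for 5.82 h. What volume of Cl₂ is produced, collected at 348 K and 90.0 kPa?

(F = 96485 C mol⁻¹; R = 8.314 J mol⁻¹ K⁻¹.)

Q = I·t = 43.80 A × 20952 s = 917700 C.
n(e⁻) = Q/F = 917700 / 96485 = 9.511 mol.
2 electrons are transferred per Cl₂ molecule, so n(Cl₂) = 9.511 / 2 = 4.756 mol.
V = nRT/P = (4.756 × 8.314 × 348) / (90.0 × 10³ Pa) = 0.153 m³ = 153 L.

153 L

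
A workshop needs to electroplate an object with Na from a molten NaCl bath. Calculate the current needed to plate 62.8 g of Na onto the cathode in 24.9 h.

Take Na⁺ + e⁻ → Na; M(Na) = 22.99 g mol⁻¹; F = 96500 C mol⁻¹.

n(Na) = 62.8 / 22.99 = 2.732 mol.
n(e⁻) = 1 × 2.732 = 2.732 mol.
Q = n(e⁻)·F = 2.732 × 96500 = 263600 C.
I = Q/t = 263600 / 89640 s = 2.94 A.

2.94 A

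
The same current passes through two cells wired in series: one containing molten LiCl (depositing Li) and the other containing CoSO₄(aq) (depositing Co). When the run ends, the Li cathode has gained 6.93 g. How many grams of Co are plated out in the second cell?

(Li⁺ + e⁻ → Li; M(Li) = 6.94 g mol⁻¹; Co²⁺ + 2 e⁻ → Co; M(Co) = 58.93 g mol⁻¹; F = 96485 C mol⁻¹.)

n(Li) = 6.93 / 6.94 = 0.9986 mol.
Since Li⁺ + e⁻ → Li, n(e⁻) passed = 1 × 0.9986 = 0.9986 mol.
Cells in series carry the same charge, so the same 0.9986 mol of electrons passes through cell 2.
Co²⁺ + 2 e⁻ → Co, so n(Co) = 0.9986 / 2 = 0.4993 mol.
m(Co) = 0.4993 × 58.93 = 29.4 g.

29.4 g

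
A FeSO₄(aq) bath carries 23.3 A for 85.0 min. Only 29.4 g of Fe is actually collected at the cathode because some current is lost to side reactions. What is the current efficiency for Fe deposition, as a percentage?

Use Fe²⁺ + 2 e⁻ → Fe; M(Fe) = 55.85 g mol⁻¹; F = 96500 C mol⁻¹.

85.5 %

Q = I·t = 23.30 × 5100.0 = 118800 C; n(e⁻) = 118800/96500 = 1.231 mol.
Theoretical n(Fe) = n(e⁻)/2 = 0.6157 mol, i.e. m_theo = 0.6157 × 55.85 = 34.39 g.
Efficiency = m_actual / m_theo = 29.4 / 34.39 = 85.5 %.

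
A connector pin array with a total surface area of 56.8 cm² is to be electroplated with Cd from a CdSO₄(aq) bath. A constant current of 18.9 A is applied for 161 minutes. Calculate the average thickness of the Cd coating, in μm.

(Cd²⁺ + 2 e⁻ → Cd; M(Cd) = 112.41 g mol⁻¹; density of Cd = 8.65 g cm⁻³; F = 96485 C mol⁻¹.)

Q = I·t = 18.90 × 9660.0 = 182600 C; n(e⁻) = 1.892 mol.
n(Cd) = n(e⁻)/2 = 0.9461 mol, so m = 0.9461 × 112.41 = 106.4 g.
Volume = m/ρ = 106.4 / 8.65 = 12.30 cm³.
Thickness = V/A = 12.30 / 56.8 = 0.216 cm = 2160 μm.

2160 μm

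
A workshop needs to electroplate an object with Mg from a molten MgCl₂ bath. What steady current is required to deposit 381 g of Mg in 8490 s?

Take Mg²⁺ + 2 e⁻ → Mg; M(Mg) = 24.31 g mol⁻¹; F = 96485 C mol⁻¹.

n(Mg) = 381 / 24.31 = 15.67 mol.
n(e⁻) = 2 × 15.67 = 31.35 mol.
Q = n(e⁻)·F = 31.35 × 96485 = 3024000 C.
I = Q/t = 3024000 / 8490.0 s = 356 A.

356 A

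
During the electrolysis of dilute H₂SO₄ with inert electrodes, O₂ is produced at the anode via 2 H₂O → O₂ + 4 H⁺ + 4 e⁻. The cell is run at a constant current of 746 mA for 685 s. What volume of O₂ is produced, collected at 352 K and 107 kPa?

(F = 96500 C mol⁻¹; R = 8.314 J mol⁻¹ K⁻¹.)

Q = I·t = 0.7460 A × 685.00 s = 511.0 C.
n(e⁻) = Q/F = 511.0 / 96500 = 0.005295 mol.
4 electrons are transferred per O₂ molecule, so n(O₂) = 0.005295 / 4 = 0.001324 mol.
V = nRT/P = (0.001324 × 8.314 × 352) / (107 × 10³ Pa) = 3.62 × 10⁻⁵ m³ = 0.0362 L.

0.0362 L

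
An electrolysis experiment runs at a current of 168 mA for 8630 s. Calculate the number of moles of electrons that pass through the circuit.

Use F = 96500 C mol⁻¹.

Q = I·t = 0.1680 A × 8630.0 s = 1450 C.
n(e⁻) = Q/F = 1450 / 96500 = 0.0150 mol.

0.0150 mol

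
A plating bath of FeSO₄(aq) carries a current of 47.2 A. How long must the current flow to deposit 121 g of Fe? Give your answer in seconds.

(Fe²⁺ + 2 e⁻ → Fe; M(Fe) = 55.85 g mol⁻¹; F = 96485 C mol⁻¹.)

n(Fe) = m/M = 121 / 55.85 = 2.167 mol.
Each Fe atom requires 2 electrons, so n(e⁻) = 2 × 2.167 = 4.333 mol.
Q = n(e⁻)·F = 4.333 × 96485 = 418100 C.
t = Q/I = 418100 / 47.20 A = 8857 s.

8860 s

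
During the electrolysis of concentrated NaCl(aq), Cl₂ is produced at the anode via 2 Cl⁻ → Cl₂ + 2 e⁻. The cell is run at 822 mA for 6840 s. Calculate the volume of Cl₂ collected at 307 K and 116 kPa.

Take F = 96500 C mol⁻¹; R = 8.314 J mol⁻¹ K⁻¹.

Q = I·t = 0.8220 A × 6840.0 s = 5622 C.
n(e⁻) = Q/F = 5622 / 96500 = 0.05826 mol.
2 electrons are transferred per Cl₂ molecule, so n(Cl₂) = 0.05826 / 2 = 0.02913 mol.
V = nRT/P = (0.02913 × 8.314 × 307) / (116 × 10³ Pa) = 6.41 × 10⁻⁴ m³ = 0.641 L.

0.641 L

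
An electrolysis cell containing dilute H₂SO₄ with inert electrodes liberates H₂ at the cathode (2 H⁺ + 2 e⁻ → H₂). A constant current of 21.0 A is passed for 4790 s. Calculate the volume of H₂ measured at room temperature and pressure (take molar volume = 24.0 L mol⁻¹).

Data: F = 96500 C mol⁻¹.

12.5 L

Q = I·t = 21.00 A × 4790.0 s = 100600 C.
n(e⁻) = Q/F = 100600 / 96500 = 1.042 mol.
2 electrons are transferred per H₂ molecule, so n(H₂) = 1.042 / 2 = 0.5212 mol.
V = n × V_m = 0.5212 × 24.0 = 12.5 L.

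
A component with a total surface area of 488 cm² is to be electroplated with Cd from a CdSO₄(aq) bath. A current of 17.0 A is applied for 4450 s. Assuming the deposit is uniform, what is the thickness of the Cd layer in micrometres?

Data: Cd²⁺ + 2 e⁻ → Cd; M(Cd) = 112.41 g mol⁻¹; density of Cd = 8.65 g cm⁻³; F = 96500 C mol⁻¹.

Q = I·t = 17.00 × 4450.0 = 75650 C; n(e⁻) = 0.7839 mol.
n(Cd) = n(e⁻)/2 = 0.3920 mol, so m = 0.3920 × 112.41 = 44.06 g.
Volume = m/ρ = 44.06 / 8.65 = 5.094 cm³.
Thickness = V/A = 5.094 / 488 = 0.0104 cm = 104 μm.

104 μm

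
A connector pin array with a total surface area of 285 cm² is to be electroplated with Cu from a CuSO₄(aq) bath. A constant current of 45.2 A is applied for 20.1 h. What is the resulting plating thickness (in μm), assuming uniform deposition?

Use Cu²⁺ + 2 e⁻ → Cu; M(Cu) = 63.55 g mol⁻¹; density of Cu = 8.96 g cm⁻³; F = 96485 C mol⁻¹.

4220 μm

Q = I·t = 45.20 × 72360 = 3271000 C; n(e⁻) = 33.90 mol.
n(Cu) = n(e⁻)/2 = 16.95 mol, so m = 16.95 × 63.55 = 1077 g.
Volume = m/ρ = 1077 / 8.96 = 120.2 cm³.
Thickness = V/A = 120.2 / 285 = 0.422 cm = 4220 μm.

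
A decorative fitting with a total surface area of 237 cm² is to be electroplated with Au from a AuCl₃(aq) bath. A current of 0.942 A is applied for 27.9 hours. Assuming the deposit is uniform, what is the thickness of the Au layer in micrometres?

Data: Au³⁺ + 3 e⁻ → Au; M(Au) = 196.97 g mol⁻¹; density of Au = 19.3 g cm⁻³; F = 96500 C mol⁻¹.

Q = I·t = 0.9420 × 100440 = 94610 C; n(e⁻) = 0.9805 mol.
n(Au) = n(e⁻)/3 = 0.3268 mol, so m = 0.3268 × 196.97 = 64.37 g.
Volume = m/ρ = 64.37 / 19.3 = 3.335 cm³.
Thickness = V/A = 3.335 / 237 = 0.0141 cm = 141 μm.

141 μm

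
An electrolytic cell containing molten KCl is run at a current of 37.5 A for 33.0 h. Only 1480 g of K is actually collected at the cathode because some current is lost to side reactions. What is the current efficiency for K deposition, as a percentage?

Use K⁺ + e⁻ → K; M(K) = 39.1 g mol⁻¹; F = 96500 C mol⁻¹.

82.0 %

Q = I·t = 37.50 × 118800 = 4455000 C; n(e⁻) = 4455000/96500 = 46.17 mol.
Theoretical n(K) = n(e⁻)/1 = 46.17 mol, i.e. m_theo = 46.17 × 39.1 = 1805 g.
Efficiency = m_actual / m_theo = 1480 / 1805 = 82.0 %.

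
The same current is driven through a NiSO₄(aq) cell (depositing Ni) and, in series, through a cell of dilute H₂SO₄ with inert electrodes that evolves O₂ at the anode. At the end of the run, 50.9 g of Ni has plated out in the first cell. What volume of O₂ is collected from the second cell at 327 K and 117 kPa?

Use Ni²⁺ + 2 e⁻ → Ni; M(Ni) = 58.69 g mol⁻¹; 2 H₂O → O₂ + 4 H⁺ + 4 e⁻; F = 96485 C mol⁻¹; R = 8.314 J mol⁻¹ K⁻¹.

n(Ni) = 50.9 / 58.69 = 0.8673 mol, so n(e⁻) = 2 × 0.8673 = 1.735 mol.
The cells are in series, so the same 1.735 mol of electrons passes through the second cell.
2 H₂O → O₂ + 4 H⁺ + 4 e⁻ — 4 mol e⁻ per mol O₂, so n(O₂) = 1.735/4 = 0.4336 mol.
V = nRT/P = (0.4336 × 8.314 × 327) / (117 × 10³) = 0.0101 m³ = 10.1 L.

10.1 L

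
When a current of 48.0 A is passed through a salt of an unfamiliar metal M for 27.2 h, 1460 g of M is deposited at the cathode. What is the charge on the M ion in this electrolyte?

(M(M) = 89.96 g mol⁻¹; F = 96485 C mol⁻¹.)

+3

Q = I·t = 48.00 A × 97920 s = 4700000 C, so n(e⁻) = 4700000/96485 = 48.71 mol.
n(M) deposited = 1460 / 89.96 = 16.23 mol.
Electrons per atom = n(e⁻)/n(M) = 48.71 / 16.23 = 3.00 ≈ 3, so the ion is M³⁺.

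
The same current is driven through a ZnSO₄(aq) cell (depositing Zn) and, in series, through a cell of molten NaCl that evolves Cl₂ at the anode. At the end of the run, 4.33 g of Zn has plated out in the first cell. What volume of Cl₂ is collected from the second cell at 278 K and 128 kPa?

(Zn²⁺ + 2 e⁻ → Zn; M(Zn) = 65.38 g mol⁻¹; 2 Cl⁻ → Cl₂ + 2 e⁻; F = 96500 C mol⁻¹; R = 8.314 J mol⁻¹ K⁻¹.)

1.20 L

n(Zn) = 4.33 / 65.38 = 0.06623 mol, so n(e⁻) = 2 × 0.06623 = 0.1325 mol.
The cells are in series, so the same 0.1325 mol of electrons passes through the second cell.
2 Cl⁻ → Cl₂ + 2 e⁻ — 2 mol e⁻ per mol Cl₂, so n(Cl₂) = 0.1325/2 = 0.06623 mol.
V = nRT/P = (0.06623 × 8.314 × 278) / (128 × 10³) = 0.00120 m³ = 1.20 L.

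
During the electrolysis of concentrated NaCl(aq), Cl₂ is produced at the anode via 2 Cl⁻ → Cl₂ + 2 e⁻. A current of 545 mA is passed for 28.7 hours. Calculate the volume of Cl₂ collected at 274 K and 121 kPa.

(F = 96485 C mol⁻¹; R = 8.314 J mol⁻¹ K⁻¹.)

5.49 L

Q = I·t = 0.5450 A × 103320 s = 56310 C.
n(e⁻) = Q/F = 56310 / 96485 = 0.5836 mol.
2 electrons are transferred per Cl₂ molecule, so n(Cl₂) = 0.5836 / 2 = 0.2918 mol.
V = nRT/P = (0.2918 × 8.314 × 274) / (121 × 10³ Pa) = 0.00549 m³ = 5.49 L.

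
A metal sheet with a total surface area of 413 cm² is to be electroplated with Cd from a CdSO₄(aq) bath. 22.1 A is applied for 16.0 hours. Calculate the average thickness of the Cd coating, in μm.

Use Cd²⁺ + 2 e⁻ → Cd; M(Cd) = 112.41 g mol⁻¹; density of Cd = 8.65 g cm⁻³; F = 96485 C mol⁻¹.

Q = I·t = 22.10 × 57600 = 1273000 C; n(e⁻) = 13.19 mol.
n(Cd) = n(e⁻)/2 = 6.597 mol, so m = 6.597 × 112.41 = 741.5 g.
Volume = m/ρ = 741.5 / 8.65 = 85.73 cm³.
Thickness = V/A = 85.73 / 413 = 0.208 cm = 2080 μm.

2080 μm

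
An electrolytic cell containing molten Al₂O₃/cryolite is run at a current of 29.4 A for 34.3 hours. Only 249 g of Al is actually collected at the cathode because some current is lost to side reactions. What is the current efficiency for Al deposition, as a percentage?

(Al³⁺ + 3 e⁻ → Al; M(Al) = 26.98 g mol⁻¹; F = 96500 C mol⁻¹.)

Q = I·t = 29.40 × 123480 = 3630000 C; n(e⁻) = 3630000/96500 = 37.62 mol.
Theoretical n(Al) = n(e⁻)/3 = 12.54 mol, i.e. m_theo = 12.54 × 26.98 = 338.3 g.
Efficiency = m_actual / m_theo = 249 / 338.3 = 73.6 %.

73.6 %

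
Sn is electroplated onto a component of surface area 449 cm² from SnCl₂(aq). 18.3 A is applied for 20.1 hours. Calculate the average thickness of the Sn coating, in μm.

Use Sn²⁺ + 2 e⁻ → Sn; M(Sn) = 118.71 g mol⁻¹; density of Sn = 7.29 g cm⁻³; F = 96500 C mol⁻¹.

Q = I·t = 18.30 × 72360 = 1324000 C; n(e⁻) = 13.72 mol.
n(Sn) = n(e⁻)/2 = 6.861 mol, so m = 6.861 × 118.71 = 814.5 g.
Volume = m/ρ = 814.5 / 7.29 = 111.7 cm³.
Thickness = V/A = 111.7 / 449 = 0.249 cm = 2490 μm.

2490 μm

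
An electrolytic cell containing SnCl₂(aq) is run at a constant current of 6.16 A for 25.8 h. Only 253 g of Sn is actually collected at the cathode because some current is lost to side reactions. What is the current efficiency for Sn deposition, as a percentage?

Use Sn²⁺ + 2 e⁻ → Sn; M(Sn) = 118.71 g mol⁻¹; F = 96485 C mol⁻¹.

Q = I·t = 6.160 × 92880 = 572100 C; n(e⁻) = 572100/96485 = 5.930 mol.
Theoretical n(Sn) = n(e⁻)/2 = 2.965 mol, i.e. m_theo = 2.965 × 118.71 = 352.0 g.
Efficiency = m_actual / m_theo = 253 / 352.0 = 71.9 %.

71.9 %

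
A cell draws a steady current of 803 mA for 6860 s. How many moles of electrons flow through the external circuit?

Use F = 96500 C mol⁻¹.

Q = I·t = 0.8030 A × 6860.0 s = 5509 C.
n(e⁻) = Q/F = 5509 / 96500 = 0.0571 mol.

0.0571 mol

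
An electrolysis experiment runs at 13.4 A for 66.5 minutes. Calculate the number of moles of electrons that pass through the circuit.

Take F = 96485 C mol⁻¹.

0.554 mol

Q = I·t = 13.40 A × 3990.0 s = 53470 C.
n(e⁻) = Q/F = 53470 / 96485 = 0.554 mol.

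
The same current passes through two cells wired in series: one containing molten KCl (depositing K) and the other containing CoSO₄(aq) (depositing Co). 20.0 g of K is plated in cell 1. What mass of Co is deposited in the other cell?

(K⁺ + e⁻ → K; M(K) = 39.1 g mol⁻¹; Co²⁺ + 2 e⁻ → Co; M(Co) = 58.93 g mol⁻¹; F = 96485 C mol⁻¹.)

15.1 g

n(K) = 20.0 / 39.1 = 0.5115 mol.
Since K⁺ + e⁻ → K, n(e⁻) passed = 1 × 0.5115 = 0.5115 mol.
Cells in series carry the same charge, so the same 0.5115 mol of electrons passes through cell 2.
Co²⁺ + 2 e⁻ → Co, so n(Co) = 0.5115 / 2 = 0.2558 mol.
m(Co) = 0.2558 × 58.93 = 15.1 g.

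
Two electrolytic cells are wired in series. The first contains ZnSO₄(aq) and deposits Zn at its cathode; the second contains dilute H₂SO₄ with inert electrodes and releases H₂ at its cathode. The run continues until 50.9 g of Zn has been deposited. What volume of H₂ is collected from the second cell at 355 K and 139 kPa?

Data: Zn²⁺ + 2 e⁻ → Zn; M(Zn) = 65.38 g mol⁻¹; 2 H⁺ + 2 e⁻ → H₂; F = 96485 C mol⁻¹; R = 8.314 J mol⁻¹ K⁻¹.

n(Zn) = 50.9 / 65.38 = 0.7785 mol, so n(e⁻) = 2 × 0.7785 = 1.557 mol.
The cells are in series, so the same 1.557 mol of electrons passes through the second cell.
2 H⁺ + 2 e⁻ → H₂ — 2 mol e⁻ per mol H₂, so n(H₂) = 1.557/2 = 0.7785 mol.
V = nRT/P = (0.7785 × 8.314 × 355) / (139 × 10³) = 0.0165 m³ = 16.5 L.

16.5 L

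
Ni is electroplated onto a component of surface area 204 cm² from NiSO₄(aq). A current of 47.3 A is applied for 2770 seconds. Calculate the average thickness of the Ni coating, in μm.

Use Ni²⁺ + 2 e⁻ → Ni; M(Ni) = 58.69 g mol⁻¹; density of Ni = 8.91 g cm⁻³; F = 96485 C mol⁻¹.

219 μm

Q = I·t = 47.30 × 2770.0 = 131000 C; n(e⁻) = 1.358 mol.
n(Ni) = n(e⁻)/2 = 0.6790 mol, so m = 0.6790 × 58.69 = 39.85 g.
Volume = m/ρ = 39.85 / 8.91 = 4.472 cm³.
Thickness = V/A = 4.472 / 204 = 0.0219 cm = 219 μm.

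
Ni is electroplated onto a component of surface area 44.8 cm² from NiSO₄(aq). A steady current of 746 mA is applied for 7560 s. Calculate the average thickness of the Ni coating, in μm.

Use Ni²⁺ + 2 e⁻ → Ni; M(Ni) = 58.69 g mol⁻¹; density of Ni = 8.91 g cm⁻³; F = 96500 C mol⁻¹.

43.0 μm

Q = I·t = 0.7460 × 7560.0 = 5640 C; n(e⁻) = 0.05844 mol.
n(Ni) = n(e⁻)/2 = 0.02922 mol, so m = 0.02922 × 58.69 = 1.715 g.
Volume = m/ρ = 1.715 / 8.91 = 0.1925 cm³.
Thickness = V/A = 0.1925 / 44.8 = 0.00430 cm = 43.0 μm.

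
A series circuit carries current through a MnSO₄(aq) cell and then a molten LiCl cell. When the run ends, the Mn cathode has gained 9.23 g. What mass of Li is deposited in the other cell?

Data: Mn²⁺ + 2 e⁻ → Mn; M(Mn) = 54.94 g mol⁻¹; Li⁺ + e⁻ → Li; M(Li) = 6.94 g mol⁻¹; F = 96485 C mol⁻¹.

2.33 g

n(Mn) = 9.23 / 54.94 = 0.1680 mol.
Since Mn²⁺ + 2 e⁻ → Mn, n(e⁻) passed = 2 × 0.1680 = 0.3360 mol.
Cells in series carry the same charge, so the same 0.3360 mol of electrons passes through cell 2.
Li⁺ + e⁻ → Li, so n(Li) = 0.3360 / 1 = 0.3360 mol.
m(Li) = 0.3360 × 6.94 = 2.33 g.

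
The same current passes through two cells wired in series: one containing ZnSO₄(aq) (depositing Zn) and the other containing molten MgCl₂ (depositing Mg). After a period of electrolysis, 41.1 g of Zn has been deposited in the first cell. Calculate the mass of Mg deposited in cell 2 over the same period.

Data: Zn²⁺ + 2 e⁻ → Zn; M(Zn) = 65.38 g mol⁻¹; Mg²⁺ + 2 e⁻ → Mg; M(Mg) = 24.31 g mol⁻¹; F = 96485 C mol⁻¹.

15.3 g

n(Zn) = 41.1 / 65.38 = 0.6286 mol.
Since Zn²⁺ + 2 e⁻ → Zn, n(e⁻) passed = 2 × 0.6286 = 1.257 mol.
Cells in series carry the same charge, so the same 1.257 mol of electrons passes through cell 2.
Mg²⁺ + 2 e⁻ → Mg, so n(Mg) = 1.257 / 2 = 0.6286 mol.
m(Mg) = 0.6286 × 24.31 = 15.3 g.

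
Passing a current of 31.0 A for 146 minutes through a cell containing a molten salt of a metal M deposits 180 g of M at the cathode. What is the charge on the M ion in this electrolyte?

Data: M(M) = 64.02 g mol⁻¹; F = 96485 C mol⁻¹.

+1

Q = I·t = 31.00 A × 8760.0 s = 271600 C, so n(e⁻) = 271600/96485 = 2.815 mol.
n(M) deposited = 180 / 64.02 = 2.812 mol.
Electrons per atom = n(e⁻)/n(M) = 2.815 / 2.812 = 1.00 ≈ 1, so the ion is M⁺.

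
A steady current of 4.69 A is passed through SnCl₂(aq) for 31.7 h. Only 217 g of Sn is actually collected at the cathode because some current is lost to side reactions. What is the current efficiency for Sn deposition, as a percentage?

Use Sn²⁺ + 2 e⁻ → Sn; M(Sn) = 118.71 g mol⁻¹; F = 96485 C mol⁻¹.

Q = I·t = 4.690 × 114120 = 535200 C; n(e⁻) = 535200/96485 = 5.547 mol.
Theoretical n(Sn) = n(e⁻)/2 = 2.774 mol, i.e. m_theo = 2.774 × 118.71 = 329.3 g.
Efficiency = m_actual / m_theo = 217 / 329.3 = 65.9 %.

65.9 %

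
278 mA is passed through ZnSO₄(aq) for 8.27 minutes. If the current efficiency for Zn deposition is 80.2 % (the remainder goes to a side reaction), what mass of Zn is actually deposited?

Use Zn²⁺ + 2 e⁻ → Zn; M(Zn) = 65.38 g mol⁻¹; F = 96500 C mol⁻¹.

Q = I·t = 0.2780 × 496.20 = 137.9 C.
n(e⁻) = 137.9/96500 = 0.001429 mol; theoretically n(Zn) = 0.001429/2 = 0.0007147 mol, m_theo = 0.04673 g.
At 80.2 % efficiency, m_actual = 0.802 × 0.04673 = 0.0375 g.

0.0375 g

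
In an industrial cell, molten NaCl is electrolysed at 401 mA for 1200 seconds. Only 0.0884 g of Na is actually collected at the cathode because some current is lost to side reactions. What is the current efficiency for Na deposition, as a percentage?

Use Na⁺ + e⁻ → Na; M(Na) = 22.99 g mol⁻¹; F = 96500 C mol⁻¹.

77.1 %

Q = I·t = 0.4010 × 1200.0 = 481.2 C; n(e⁻) = 481.2/96500 = 0.004987 mol.
Theoretical n(Na) = n(e⁻)/1 = 0.004987 mol, i.e. m_theo = 0.004987 × 22.99 = 0.1146 g.
Efficiency = m_actual / m_theo = 0.0884 / 0.1146 = 77.1 %.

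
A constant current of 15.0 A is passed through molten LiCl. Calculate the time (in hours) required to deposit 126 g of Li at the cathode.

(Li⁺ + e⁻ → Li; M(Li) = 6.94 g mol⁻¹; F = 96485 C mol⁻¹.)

n(Li) = m/M = 126 / 6.94 = 18.16 mol.
Each Li atom requires 1 electron, so n(e⁻) = 1 × 18.16 = 18.16 mol.
Q = n(e⁻)·F = 18.16 × 96485 = 1752000 C.
t = Q/I = 1752000 / 15.00 A = 116800 s = 32.4 h.

32.4 h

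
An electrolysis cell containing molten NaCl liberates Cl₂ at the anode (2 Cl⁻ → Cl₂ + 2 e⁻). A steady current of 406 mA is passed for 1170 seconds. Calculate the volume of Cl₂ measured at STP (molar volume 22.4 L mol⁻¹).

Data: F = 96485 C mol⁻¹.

0.0551 L

Q = I·t = 0.4060 A × 1170.0 s = 475.0 C.
n(e⁻) = Q/F = 475.0 / 96485 = 0.004923 mol.
2 electrons are transferred per Cl₂ molecule, so n(Cl₂) = 0.004923 / 2 = 0.002462 mol.
V = n × V_m = 0.002462 × 22.4 = 0.0551 L.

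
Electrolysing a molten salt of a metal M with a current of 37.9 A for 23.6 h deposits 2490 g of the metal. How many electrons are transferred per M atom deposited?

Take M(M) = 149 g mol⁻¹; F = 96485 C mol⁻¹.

2

Q = I·t = 37.90 A × 84960 s = 3220000 C, so n(e⁻) = 3220000/96485 = 33.37 mol.
n(M) deposited = 2490 / 149 = 16.71 mol.
Electrons per atom = n(e⁻)/n(M) = 33.37 / 16.71 = 2.00 ≈ 2, so the ion is M²⁺.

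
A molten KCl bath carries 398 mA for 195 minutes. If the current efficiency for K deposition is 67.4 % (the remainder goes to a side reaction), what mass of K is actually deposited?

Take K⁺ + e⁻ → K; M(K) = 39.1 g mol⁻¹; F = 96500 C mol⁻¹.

Q = I·t = 0.3980 × 11700 = 4657 C.
n(e⁻) = 4657/96500 = 0.04825 mol; theoretically n(K) = 0.04825/1 = 0.04825 mol, m_theo = 1.887 g.
At 67.4 % efficiency, m_actual = 0.674 × 1.887 = 1.27 g.

1.27 g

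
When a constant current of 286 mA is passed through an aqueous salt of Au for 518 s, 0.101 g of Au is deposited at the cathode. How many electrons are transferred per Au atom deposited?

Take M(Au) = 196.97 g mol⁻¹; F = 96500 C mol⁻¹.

3

Q = I·t = 0.2860 A × 518.00 s = 148.1 C, so n(e⁻) = 148.1/96500 = 0.001535 mol.
n(Au) deposited = 0.101 / 196.97 = 0.0005128 mol.
Electrons per atom = n(e⁻)/n(Au) = 0.001535 / 0.0005128 = 2.99 ≈ 3, so the ion is Au³⁺.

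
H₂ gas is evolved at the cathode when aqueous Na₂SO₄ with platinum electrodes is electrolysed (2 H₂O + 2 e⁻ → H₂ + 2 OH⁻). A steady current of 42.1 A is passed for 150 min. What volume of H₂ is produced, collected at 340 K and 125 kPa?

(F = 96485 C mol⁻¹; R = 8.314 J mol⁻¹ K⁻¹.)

Q = I·t = 42.10 A × 9000.0 s = 378900 C.
n(e⁻) = Q/F = 378900 / 96485 = 3.927 mol.
2 electrons are transferred per H₂ molecule, so n(H₂) = 3.927 / 2 = 1.964 mol.
V = nRT/P = (1.964 × 8.314 × 340) / (125 × 10³ Pa) = 0.0444 m³ = 44.4 L.

44.4 L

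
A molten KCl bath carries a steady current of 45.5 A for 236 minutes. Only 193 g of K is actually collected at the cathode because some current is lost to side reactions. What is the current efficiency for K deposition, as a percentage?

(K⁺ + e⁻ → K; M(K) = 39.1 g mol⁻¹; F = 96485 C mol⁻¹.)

73.9 %

Q = I·t = 45.50 × 14160 = 644300 C; n(e⁻) = 644300/96485 = 6.678 mol.
Theoretical n(K) = n(e⁻)/1 = 6.678 mol, i.e. m_theo = 6.678 × 39.1 = 261.1 g.
Efficiency = m_actual / m_theo = 193 / 261.1 = 73.9 %.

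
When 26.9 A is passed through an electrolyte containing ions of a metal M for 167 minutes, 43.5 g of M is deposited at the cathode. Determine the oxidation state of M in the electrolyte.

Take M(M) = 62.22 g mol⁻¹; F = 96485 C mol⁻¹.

Q = I·t = 26.90 A × 10020 s = 269500 C, so n(e⁻) = 269500/96485 = 2.794 mol.
n(M) deposited = 43.5 / 62.22 = 0.6991 mol.
Electrons per atom = n(e⁻)/n(M) = 2.794 / 0.6991 = 4.00 ≈ 4, so the ion is M⁴⁺.

+4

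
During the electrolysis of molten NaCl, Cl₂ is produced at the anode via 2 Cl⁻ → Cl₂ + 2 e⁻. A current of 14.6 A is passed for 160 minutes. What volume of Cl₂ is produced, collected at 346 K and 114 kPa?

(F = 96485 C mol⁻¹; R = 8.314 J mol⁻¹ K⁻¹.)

18.3 L

Q = I·t = 14.60 A × 9600.0 s = 140200 C.
n(e⁻) = Q/F = 140200 / 96485 = 1.453 mol.
2 electrons are transferred per Cl₂ molecule, so n(Cl₂) = 1.453 / 2 = 0.7263 mol.
V = nRT/P = (0.7263 × 8.314 × 346) / (114 × 10³ Pa) = 0.0183 m³ = 18.3 L.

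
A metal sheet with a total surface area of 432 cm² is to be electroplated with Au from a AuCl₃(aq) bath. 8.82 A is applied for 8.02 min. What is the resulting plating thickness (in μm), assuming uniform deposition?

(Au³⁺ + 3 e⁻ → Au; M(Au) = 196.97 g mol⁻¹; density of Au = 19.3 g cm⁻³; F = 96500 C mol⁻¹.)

Q = I·t = 8.820 × 481.20 = 4244 C; n(e⁻) = 0.04398 mol.
n(Au) = n(e⁻)/3 = 0.01466 mol, so m = 0.01466 × 196.97 = 2.888 g.
Volume = m/ρ = 2.888 / 19.3 = 0.1496 cm³.
Thickness = V/A = 0.1496 / 432 = 3.46 × 10⁻⁴ cm = 3.46 μm.

3.46 μm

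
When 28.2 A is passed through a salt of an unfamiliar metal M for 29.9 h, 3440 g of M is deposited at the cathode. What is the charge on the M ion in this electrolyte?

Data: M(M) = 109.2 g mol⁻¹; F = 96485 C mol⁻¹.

+1

Q = I·t = 28.20 A × 107640 s = 3035000 C, so n(e⁻) = 3035000/96485 = 31.46 mol.
n(M) deposited = 3440 / 109.2 = 31.50 mol.
Electrons per atom = n(e⁻)/n(M) = 31.46 / 31.50 = 0.999 ≈ 1, so the ion is M⁺.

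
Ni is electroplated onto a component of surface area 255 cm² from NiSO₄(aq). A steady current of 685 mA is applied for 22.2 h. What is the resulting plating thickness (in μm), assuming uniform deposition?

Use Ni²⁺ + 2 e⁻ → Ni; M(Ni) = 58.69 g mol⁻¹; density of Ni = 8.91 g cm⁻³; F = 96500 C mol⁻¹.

Q = I·t = 0.6850 × 79920 = 54750 C; n(e⁻) = 0.5673 mol.
n(Ni) = n(e⁻)/2 = 0.2837 mol, so m = 0.2837 × 58.69 = 16.65 g.
Volume = m/ρ = 16.65 / 8.91 = 1.868 cm³.
Thickness = V/A = 1.868 / 255 = 0.00733 cm = 73.3 μm.

73.3 μm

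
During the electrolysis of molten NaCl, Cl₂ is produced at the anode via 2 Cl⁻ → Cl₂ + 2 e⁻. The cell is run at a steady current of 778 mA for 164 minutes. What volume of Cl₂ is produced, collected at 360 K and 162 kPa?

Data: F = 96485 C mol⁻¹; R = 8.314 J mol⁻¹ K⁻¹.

0.733 L

Q = I·t = 0.7780 A × 9840.0 s = 7656 C.
n(e⁻) = Q/F = 7656 / 96485 = 0.07934 mol.
2 electrons are transferred per Cl₂ molecule, so n(Cl₂) = 0.07934 / 2 = 0.03967 mol.
V = nRT/P = (0.03967 × 8.314 × 360) / (162 × 10³ Pa) = 7.33 × 10⁻⁴ m³ = 0.733 L.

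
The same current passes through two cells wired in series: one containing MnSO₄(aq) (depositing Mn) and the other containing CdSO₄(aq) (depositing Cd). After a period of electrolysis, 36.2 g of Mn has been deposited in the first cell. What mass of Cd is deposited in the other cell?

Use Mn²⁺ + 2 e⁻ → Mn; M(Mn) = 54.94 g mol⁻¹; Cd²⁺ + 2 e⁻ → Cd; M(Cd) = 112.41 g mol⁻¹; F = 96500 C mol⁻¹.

n(Mn) = 36.2 / 54.94 = 0.6589 mol.
Since Mn²⁺ + 2 e⁻ → Mn, n(e⁻) passed = 2 × 0.6589 = 1.318 mol.
Cells in series carry the same charge, so the same 1.318 mol of electrons passes through cell 2.
Cd²⁺ + 2 e⁻ → Cd, so n(Cd) = 1.318 / 2 = 0.6589 mol.
m(Cd) = 0.6589 × 112.41 = 74.1 g.

74.1 g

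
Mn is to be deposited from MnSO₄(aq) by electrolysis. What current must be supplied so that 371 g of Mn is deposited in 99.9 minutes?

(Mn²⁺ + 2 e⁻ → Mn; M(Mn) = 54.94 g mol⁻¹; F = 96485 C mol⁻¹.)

217 A

n(Mn) = 371 / 54.94 = 6.753 mol.
n(e⁻) = 2 × 6.753 = 13.51 mol.
Q = n(e⁻)·F = 13.51 × 96485 = 1303000 C.
I = Q/t = 1303000 / 5994.0 s = 217 A.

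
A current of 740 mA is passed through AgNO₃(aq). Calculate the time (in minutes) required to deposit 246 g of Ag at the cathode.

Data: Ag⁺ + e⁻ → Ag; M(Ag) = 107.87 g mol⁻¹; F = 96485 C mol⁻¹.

4960 min

n(Ag) = m/M = 246 / 107.87 = 2.281 mol.
Each Ag atom requires 1 electron, so n(e⁻) = 1 × 2.281 = 2.281 mol.
Q = n(e⁻)·F = 2.281 × 96485 = 220000 C.
t = Q/I = 220000 / 0.7400 A = 297300 s = 4960 min.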